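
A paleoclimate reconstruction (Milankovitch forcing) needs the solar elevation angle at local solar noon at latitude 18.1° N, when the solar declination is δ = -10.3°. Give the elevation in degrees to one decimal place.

At local noon the hour angle is zero, so the zenith angle equals |ϕ − δ| = |+18.1° − (-10.300°)| = 28.400°.
Elevation = 90° − 28.400° = 61.6°.

61.6°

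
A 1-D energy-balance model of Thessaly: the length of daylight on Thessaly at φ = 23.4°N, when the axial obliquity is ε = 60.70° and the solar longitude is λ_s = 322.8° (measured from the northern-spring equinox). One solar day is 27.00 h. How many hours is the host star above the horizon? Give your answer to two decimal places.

Solar declination: sin δ = sin ε · sin λ_s = sin 60.70° × sin 322.8° = -0.52725, so δ = -31.820°.
cos H₀ = −tan φ · tan δ = −tan(+23.4°) × tan(-31.820°) = 0.2685, so H₀ = 1.2989 rad = 74.42°.
Daylight = 2H₀/(2π) × 27.00 h = (1.2989/π) × 27.00 = 11.16 h.

11.16 h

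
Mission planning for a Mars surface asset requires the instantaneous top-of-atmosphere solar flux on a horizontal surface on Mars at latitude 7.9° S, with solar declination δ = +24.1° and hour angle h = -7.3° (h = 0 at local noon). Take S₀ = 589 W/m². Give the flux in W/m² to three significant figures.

cos θ_z = sin φ sin δ + cos φ cos δ cos h = -0.056123 + 0.896842 = 0.840719.
Flux = S₀ · cos θ_z = 589 × 0.840719 = 495.2 W/m².

495 W/m²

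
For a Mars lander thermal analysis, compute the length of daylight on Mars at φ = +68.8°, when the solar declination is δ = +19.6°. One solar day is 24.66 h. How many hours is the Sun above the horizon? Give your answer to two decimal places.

21.46 h

cos H₀ = −tan φ · tan δ = −tan(+68.8°) × tan(+19.600°) = -0.9180, so H₀ = 2.7339 rad = 156.64°.
Daylight = 2H₀/(2π) × 24.66 h = (2.7339/π) × 24.66 = 21.46 h.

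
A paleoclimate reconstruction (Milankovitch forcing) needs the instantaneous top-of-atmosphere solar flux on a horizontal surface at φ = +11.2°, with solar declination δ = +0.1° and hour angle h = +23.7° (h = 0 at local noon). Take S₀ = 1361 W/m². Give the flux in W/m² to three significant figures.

1.22e+03 W/m²

cos θ_z = sin φ sin δ + cos φ cos δ cos h = 0.000339 + 0.898223 = 0.898562.
Flux = S₀ · cos θ_z = 1361 × 0.898562 = 1223 W/m².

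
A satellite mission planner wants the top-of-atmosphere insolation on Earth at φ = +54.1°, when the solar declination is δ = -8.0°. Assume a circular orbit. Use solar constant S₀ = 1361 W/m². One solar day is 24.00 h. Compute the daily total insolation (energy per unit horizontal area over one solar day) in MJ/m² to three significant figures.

15.5 MJ/m²

cos H₀ = −tan(+54.1°) tan(-8.000°) = 0.1941, H₀ = 1.3754 rad.
Bracket: H₀ sin φ sin δ + cos φ cos δ sin H₀ = 1.3754×0.81004×-0.13917 + 0.58637×0.99027×0.98097 = -0.155053 + 0.569615 = 0.414562.
Q̄ = (S₀/π) × [bracket] = (1361/π) × 0.414562 = 179.60 W/m².
Daily total = Q̄ × 24.00 h × 3600 s/h = 179.60 × 24.00 × 3600 / 10⁶ = 15.52 MJ/m².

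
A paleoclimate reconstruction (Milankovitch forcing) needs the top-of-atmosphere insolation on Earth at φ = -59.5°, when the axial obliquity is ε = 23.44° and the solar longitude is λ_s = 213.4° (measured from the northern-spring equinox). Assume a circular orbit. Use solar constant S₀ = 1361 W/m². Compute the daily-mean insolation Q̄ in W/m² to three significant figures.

Solar declination: sin δ = sin ε · sin λ_s = sin 23.44° × sin 213.4° = -0.21897, so δ = -12.649°.
cos H₀ = −tan(-59.5°) tan(-12.649°) = -0.3810, H₀ = 1.9617 rad.
Bracket: H₀ sin φ sin δ + cos φ cos δ sin H₀ = 1.9617×-0.86163×-0.21897 + 0.50754×0.97573×0.92458 = 0.370116 + 0.457872 = 0.827988.
Q̄ = (S₀/π) × [bracket] = (1361/π) × 0.827988 = 358.7 W/m².

Q̄ ≈ 359 W/m²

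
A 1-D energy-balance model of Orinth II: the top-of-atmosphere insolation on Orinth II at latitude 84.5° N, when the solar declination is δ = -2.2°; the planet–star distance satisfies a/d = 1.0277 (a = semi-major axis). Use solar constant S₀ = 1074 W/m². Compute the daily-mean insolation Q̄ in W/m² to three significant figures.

Q̄ ≈ 15.7 W/m²

cos H₀ = −tan(+84.5°) tan(-2.200°) = 0.3990, H₀ = 1.1604 rad.
Bracket: H₀ sin φ sin δ + cos φ cos δ sin H₀ = 1.1604×0.99540×-0.03839 + 0.09585×0.99926×0.91697 = -0.044343 + 0.087827 = 0.043484.
Inverse-square distance factor (a/d)² = 1.0277² = 1.056167.
Q̄ = (S₀/π) × 1.056167 × [bracket] = (1074/π) × 1.056167 × 0.043484 = 15.70 W/m².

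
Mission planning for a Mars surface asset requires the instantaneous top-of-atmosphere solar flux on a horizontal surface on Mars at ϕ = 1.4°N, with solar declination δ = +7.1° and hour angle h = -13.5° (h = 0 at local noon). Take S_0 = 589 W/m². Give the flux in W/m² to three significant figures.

570 W/m²

cos θ_z = sin ϕ sin δ + cos ϕ cos δ cos h = 0.003020 + 0.964626 = 0.967646.
Flux = S_0 · cos θ_z = 589 × 0.967646 = 569.9 W/m².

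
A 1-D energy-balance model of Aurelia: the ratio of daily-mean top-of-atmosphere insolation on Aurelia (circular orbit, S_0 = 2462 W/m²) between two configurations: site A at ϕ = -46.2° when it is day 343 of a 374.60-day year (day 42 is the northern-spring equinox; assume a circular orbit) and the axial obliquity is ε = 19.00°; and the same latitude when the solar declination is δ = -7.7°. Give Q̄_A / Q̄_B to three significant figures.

— Configuration A (ϕ=-46.2°):
Solar longitude: L_s = 360° × (343 − 42)/374.60 = 289.269°.
sin δ = sin 19.00° × sin 289.269° = -0.30733, so δ = -17.898°.
cos h₀ = −tan(-46.2°) tan(-17.898°) = -0.3368, h₀ = 1.9143 rad.
Bracket: h₀ sin ϕ sin δ + cos ϕ cos δ sin h₀ = 1.9143×-0.72176×-0.30733 + 0.69214×0.95160×0.94158 = 0.424627 + 0.620163 = 1.044790.
Q̄ = (S_0/π) × [bracket] = (2462/π) × 1.044790 = 818.78 W/m².
— Configuration B (ϕ=-46.2°):
cos h₀ = −tan(-46.2°) tan(-7.700°) = -0.1410, h₀ = 1.7123 rad.
Bracket: h₀ sin ϕ sin δ + cos ϕ cos δ sin h₀ = 1.7123×-0.72176×-0.13399 + 0.69214×0.99098×0.99001 = 0.165594 + 0.679045 = 0.844639.
Q̄ = (S_0/π) × [bracket] = (2462/π) × 0.844639 = 661.93 W/m².
Ratio Q̄_A / Q̄_B = 818.78 / 661.93 = 1.237.

Q̄_A / Q̄_B ≈ 1.24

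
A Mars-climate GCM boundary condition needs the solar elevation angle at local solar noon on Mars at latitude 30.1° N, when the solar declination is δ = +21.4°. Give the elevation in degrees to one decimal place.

At local noon the hour angle is zero, so the zenith angle equals |ϕ − δ| = |+30.1° − (+21.400°)| = 8.700°.
Elevation = 90° − 8.700° = 81.3°.

81.3°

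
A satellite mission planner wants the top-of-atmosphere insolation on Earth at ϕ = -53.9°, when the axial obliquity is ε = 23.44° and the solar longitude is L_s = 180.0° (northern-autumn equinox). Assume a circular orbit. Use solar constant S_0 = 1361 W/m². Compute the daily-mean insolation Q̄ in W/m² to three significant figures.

Q̄ ≈ 255 W/m²

Solar declination: sin δ = sin ε · sin L_s = sin 23.44° × sin 180.0° = 0.00000, so δ = +0.000°.
cos h₀ = −tan(-53.9°) tan(+0.000°) = 0.0000, h₀ = 1.5708 rad.
Bracket: h₀ sin ϕ sin δ + cos ϕ cos δ sin h₀ = 1.5708×-0.80799×0.00000 + 0.58920×1.00000×1.00000 = -0.000000 + 0.589200 = 0.589200.
Q̄ = (S_0/π) × [bracket] = (1361/π) × 0.589200 = 255.3 W/m².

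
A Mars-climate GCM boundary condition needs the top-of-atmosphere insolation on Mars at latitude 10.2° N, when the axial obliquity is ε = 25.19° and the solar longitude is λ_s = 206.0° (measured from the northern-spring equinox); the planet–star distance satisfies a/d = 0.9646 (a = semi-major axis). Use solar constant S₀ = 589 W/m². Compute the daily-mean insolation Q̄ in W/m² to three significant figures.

Solar declination: sin δ = sin ε · sin λ_s = sin 25.19° × sin 206.0° = -0.18658, so δ = -10.753°.
cos H₀ = −tan(+10.2°) tan(-10.753°) = 0.0342, H₀ = 1.5366 rad.
Bracket: H₀ sin φ sin δ + cos φ cos δ sin H₀ = 1.5366×0.17708×-0.18658 + 0.98420×0.98244×0.99942 = -0.050769 + 0.966357 = 0.915588.
Inverse-square distance factor (a/d)² = 0.9646² = 0.930453.
Q̄ = (S₀/π) × 0.930453 × [bracket] = (589/π) × 0.930453 × 0.915588 = 159.7 W/m².

Q̄ ≈ 160 W/m²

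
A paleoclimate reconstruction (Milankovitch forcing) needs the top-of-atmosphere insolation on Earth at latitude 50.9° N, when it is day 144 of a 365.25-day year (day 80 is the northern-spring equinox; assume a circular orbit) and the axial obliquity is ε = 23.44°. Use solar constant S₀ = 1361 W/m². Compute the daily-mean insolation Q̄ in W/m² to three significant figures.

Q̄ ≈ 471 W/m²

Solar longitude: λ_s = 360° × (144 − 80)/365.25 = 63.080°.
sin δ = sin 23.44° × sin 63.080° = 0.35468, so δ = +20.774°.
cos H₀ = −tan(+50.9°) tan(+20.774°) = -0.4668, H₀ = 2.0564 rad.
Bracket: H₀ sin φ sin δ + cos φ cos δ sin H₀ = 2.0564×0.77605×0.35468 + 0.63068×0.93499×0.88437 = 0.566023 + 0.521495 = 1.087518.
Q̄ = (S₀/π) × [bracket] = (1361/π) × 1.087518 = 471.1 W/m².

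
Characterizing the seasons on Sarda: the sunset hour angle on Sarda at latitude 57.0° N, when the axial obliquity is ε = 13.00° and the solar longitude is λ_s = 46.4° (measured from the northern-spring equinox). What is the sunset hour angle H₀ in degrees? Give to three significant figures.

Solar declination: sin δ = sin ε · sin λ_s = sin 13.00° × sin 46.4° = 0.16290, so δ = +9.375°.
cos H₀ = −tan φ · tan δ = −tan(+57.0°) × tan(+9.375°) = -0.2542, so H₀ = 1.8279 rad = 104.73°.

H₀ = 105°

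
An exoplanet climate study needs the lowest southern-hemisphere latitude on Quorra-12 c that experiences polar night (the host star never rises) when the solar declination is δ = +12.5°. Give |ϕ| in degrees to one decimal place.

Polar night requires cos h₀ = −tan ϕ tan δ ≥ 1, i.e. tan ϕ tan δ ≤ −1.
The boundary is |tan ϕ| · |tan δ| = 1, so |ϕ| = 90° − |δ| = 90° − 12.5° = 77.5° in the southern hemisphere.

|ϕ| = 77.5°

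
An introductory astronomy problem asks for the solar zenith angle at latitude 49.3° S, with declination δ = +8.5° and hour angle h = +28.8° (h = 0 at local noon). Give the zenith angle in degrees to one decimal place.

cos θ_z = sin ϕ sin δ + cos ϕ cos δ cos h = -0.112059 + 0.565161 = 0.453102.
θ_z = arccos(0.453102) = 63.1°.

θ_z = 63.1°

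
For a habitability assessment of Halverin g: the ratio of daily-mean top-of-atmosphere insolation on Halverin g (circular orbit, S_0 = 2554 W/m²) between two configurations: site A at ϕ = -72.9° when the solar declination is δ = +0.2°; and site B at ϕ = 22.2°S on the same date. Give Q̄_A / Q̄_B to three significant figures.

— Configuration A (ϕ=-72.9°):
cos h₀ = −tan(-72.9°) tan(+0.200°) = 0.0113, h₀ = 1.5594 rad.
Bracket: h₀ sin ϕ sin δ + cos ϕ cos δ sin h₀ = 1.5594×-0.95579×0.00349 + 0.29404×0.99999×0.99994 = -0.005202 + 0.294019 = 0.288817.
Q̄ = (S_0/π) × [bracket] = (2554/π) × 0.288817 = 234.80 W/m².
— Configuration B (ϕ=-22.2°):
cos h₀ = −tan(-22.2°) tan(+0.200°) = 0.0014, h₀ = 1.5694 rad.
Bracket: h₀ sin ϕ sin δ + cos ϕ cos δ sin h₀ = 1.5694×-0.37784×0.00349 + 0.92587×0.99999×1.00000 = -0.002070 + 0.925861 = 0.923791.
Q̄ = (S_0/π) × [bracket] = (2554/π) × 0.923791 = 751.01 W/m².
Ratio Q̄_A / Q̄_B = 234.80 / 751.01 = 0.3126.

Q̄_A / Q̄_B ≈ 0.313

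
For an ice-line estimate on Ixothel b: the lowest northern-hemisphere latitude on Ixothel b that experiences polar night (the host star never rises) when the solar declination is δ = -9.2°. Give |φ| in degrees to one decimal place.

Polar night requires cos H₀ = −tan φ tan δ ≥ 1, i.e. tan φ tan δ ≤ −1.
The boundary is |tan φ| · |tan δ| = 1, so |φ| = 90° − |δ| = 90° − 9.2° = 80.8° in the northern hemisphere.

|φ| = 80.8°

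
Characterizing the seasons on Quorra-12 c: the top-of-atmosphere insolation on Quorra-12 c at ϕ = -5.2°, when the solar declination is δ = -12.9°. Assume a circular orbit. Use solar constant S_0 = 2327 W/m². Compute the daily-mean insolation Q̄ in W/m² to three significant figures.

cos h₀ = −tan(-5.2°) tan(-12.900°) = -0.0208, h₀ = 1.5916 rad.
Bracket: h₀ sin ϕ sin δ + cos ϕ cos δ sin h₀ = 1.5916×-0.09063×-0.22325 + 0.99588×0.97476×0.99978 = 0.032203 + 0.970530 = 1.002733.
Q̄ = (S_0/π) × [bracket] = (2327/π) × 1.002733 = 742.7 W/m².

Q̄ ≈ 743 W/m²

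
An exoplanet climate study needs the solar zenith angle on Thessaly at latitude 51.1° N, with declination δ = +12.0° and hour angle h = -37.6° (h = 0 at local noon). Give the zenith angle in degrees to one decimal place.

θ_z = 49.6°

cos θ_z = sin ϕ sin δ + cos ϕ cos δ cos h = 0.161806 + 0.486656 = 0.648462.
θ_z = arccos(0.648462) = 49.6°.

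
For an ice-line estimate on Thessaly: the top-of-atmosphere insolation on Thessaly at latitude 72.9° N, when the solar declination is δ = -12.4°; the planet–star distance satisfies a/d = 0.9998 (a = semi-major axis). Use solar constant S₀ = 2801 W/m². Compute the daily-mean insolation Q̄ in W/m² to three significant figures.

cos H₀ = −tan(+72.9°) tan(-12.400°) = 0.7147, H₀ = 0.7746 rad.
Bracket: H₀ sin φ sin δ + cos φ cos δ sin H₀ = 0.7746×0.95579×-0.21474 + 0.29404×0.97667×0.69945 = -0.158984 + 0.200868 = 0.041884.
Inverse-square distance factor (a/d)² = 0.9998² = 0.999600.
Q̄ = (S₀/π) × 0.999600 × [bracket] = (2801/π) × 0.999600 × 0.041884 = 37.33 W/m².

Q̄ ≈ 37.3 W/m²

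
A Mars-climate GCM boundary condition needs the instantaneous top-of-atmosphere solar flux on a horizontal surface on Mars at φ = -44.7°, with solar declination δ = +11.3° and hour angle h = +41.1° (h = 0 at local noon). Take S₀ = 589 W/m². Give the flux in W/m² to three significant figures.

228 W/m²

cos θ_z = sin φ sin δ + cos φ cos δ cos h = -0.137827 + 0.525249 = 0.387422.
Flux = S₀ · cos θ_z = 589 × 0.387422 = 228.2 W/m².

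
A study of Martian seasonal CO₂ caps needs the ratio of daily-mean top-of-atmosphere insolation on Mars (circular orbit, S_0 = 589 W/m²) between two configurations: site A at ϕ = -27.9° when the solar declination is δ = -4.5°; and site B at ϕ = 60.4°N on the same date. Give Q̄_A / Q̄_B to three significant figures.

Q̄_A / Q̄_B ≈ 2.41

— Configuration A (ϕ=-27.9°):
cos h₀ = −tan(-27.9°) tan(-4.500°) = -0.0417, h₀ = 1.6125 rad.
Bracket: h₀ sin ϕ sin δ + cos ϕ cos δ sin h₀ = 1.6125×-0.46793×-0.07846 + 0.88377×0.99692×0.99913 = 0.059201 + 0.880281 = 0.939482.
Q̄ = (S_0/π) × [bracket] = (589/π) × 0.939482 = 176.14 W/m².
— Configuration B (ϕ=+60.4°):
cos h₀ = −tan(+60.4°) tan(-4.500°) = 0.1385, h₀ = 1.4318 rad.
Bracket: h₀ sin ϕ sin δ + cos ϕ cos δ sin h₀ = 1.4318×0.86949×-0.07846 + 0.49394×0.99692×0.99036 = -0.097678 + 0.487672 = 0.389994.
Q̄ = (S_0/π) × [bracket] = (589/π) × 0.389994 = 73.118 W/m².
Ratio Q̄_A / Q̄_B = 176.14 / 73.118 = 2.409.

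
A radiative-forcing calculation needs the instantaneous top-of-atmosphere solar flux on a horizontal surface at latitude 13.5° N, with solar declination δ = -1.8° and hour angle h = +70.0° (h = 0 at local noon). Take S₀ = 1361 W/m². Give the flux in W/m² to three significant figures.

442 W/m²

cos θ_z = sin φ sin δ + cos φ cos δ cos h = -0.007333 + 0.332406 = 0.325073.
Flux = S₀ · cos θ_z = 1361 × 0.325073 = 442.4 W/m².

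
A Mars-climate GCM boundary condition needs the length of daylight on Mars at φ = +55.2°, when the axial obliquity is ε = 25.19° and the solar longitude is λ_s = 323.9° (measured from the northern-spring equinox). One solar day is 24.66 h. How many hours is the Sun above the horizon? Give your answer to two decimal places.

9.33 h

Solar declination: sin δ = sin ε · sin λ_s = sin 25.19° × sin 323.9° = -0.25077, so δ = -14.523°.
cos H₀ = −tan φ · tan δ = −tan(+55.2°) × tan(-14.523°) = 0.3727, so H₀ = 1.1888 rad = 68.12°.
Daylight = 2H₀/(2π) × 24.66 h = (1.1888/π) × 24.66 = 9.33 h.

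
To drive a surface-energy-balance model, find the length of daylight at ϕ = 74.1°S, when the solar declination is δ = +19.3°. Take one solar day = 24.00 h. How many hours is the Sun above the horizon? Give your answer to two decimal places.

0.00 h

cos h₀ = −tan ϕ · tan δ = 1.2294 ≥ 1, so the Sun never rises (polar night) and h₀ = 0.
Daylight = 2h₀/(2π) × 24.00 h = (0.0000/π) × 24.00 = 0.00 h.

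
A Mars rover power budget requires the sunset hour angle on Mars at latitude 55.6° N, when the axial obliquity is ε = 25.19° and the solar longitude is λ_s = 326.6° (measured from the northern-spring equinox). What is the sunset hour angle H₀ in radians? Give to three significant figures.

H₀ = 1.21 rad

Solar declination: sin δ = sin ε · sin λ_s = sin 25.19° × sin 326.6° = -0.23430, so δ = -13.550°.
cos H₀ = −tan φ · tan δ = −tan(+55.6°) × tan(-13.550°) = 0.3520, so H₀ = 1.2111 rad = 69.39°.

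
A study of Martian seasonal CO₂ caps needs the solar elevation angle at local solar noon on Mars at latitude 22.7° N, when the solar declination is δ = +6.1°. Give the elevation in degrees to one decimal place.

73.4°

At local noon the hour angle is zero, so the zenith angle equals |φ − δ| = |+22.7° − (+6.100°)| = 16.600°.
Elevation = 90° − 16.600° = 73.4°.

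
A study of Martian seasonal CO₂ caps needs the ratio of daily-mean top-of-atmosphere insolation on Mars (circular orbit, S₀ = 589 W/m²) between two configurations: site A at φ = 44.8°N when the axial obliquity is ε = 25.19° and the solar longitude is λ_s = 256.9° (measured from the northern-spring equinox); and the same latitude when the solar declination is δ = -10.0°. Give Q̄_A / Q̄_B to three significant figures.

— Configuration A (φ=+44.8°):
Solar declination: sin δ = sin ε · sin λ_s = sin 25.19° × sin 256.9° = -0.41454, so δ = -24.491°.
cos H₀ = −tan(+44.8°) tan(-24.491°) = 0.4524, H₀ = 1.1014 rad.
Bracket: H₀ sin φ sin δ + cos φ cos δ sin H₀ = 1.1014×0.70463×-0.41454 + 0.70957×0.91003×0.89184 = -0.321716 + 0.575888 = 0.254172.
Q̄ = (S₀/π) × [bracket] = (589/π) × 0.254172 = 47.653 W/m².
— Configuration B (φ=+44.8°):
cos H₀ = −tan(+44.8°) tan(-10.000°) = 0.1751, H₀ = 1.3948 rad.
Bracket: H₀ sin φ sin δ + cos φ cos δ sin H₀ = 1.3948×0.70463×-0.17365 + 0.70957×0.98481×0.98455 = -0.170666 + 0.687995 = 0.517329.
Q̄ = (S₀/π) × [bracket] = (589/π) × 0.517329 = 96.991 W/m².
Ratio Q̄_A / Q̄_B = 47.653 / 96.991 = 0.4913.

Q̄_A / Q̄_B ≈ 0.491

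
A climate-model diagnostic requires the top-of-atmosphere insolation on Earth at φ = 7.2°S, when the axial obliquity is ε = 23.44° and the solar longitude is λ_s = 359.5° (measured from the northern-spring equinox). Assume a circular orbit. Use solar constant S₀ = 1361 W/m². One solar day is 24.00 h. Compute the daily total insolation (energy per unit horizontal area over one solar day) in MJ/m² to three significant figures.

37.2 MJ/m²

Solar declination: sin δ = sin ε · sin λ_s = sin 23.44° × sin 359.5° = -0.00347, so δ = -0.199°.
cos H₀ = −tan(-7.2°) tan(-0.199°) = -0.0004, H₀ = 1.5712 rad.
Bracket: H₀ sin φ sin δ + cos φ cos δ sin H₀ = 1.5712×-0.12533×-0.00347 + 0.99211×0.99999×1.00000 = 0.000683 + 0.992100 = 0.992783.
Q̄ = (S₀/π) × [bracket] = (1361/π) × 0.992783 = 430.09 W/m².
Daily total = Q̄ × 24.00 h × 3600 s/h = 430.09 × 24.00 × 3600 / 10⁶ = 37.16 MJ/m².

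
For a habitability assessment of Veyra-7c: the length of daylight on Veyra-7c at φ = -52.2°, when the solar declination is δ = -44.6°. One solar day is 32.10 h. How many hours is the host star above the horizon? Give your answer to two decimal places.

Sunrise equation: cos H₀ = −tan φ · tan δ = -1.2713 ≤ −1, so the host star never sets (polar day) and H₀ = π.
Daylight = 2H₀/(2π) × 32.10 h = (3.1416/π) × 32.10 = 32.10 h.

32.10 h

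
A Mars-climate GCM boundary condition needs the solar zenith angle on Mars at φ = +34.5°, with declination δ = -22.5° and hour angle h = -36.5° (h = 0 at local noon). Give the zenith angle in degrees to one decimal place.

θ_z = 66.7°

cos θ_z = sin φ sin δ + cos φ cos δ cos h = -0.216754 + 0.612051 = 0.395297.
θ_z = arccos(0.395297) = 66.7°.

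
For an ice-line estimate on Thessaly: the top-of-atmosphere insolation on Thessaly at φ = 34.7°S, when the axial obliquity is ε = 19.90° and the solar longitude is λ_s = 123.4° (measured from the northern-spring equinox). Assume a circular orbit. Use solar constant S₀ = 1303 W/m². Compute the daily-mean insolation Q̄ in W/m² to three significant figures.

Solar declination: sin δ = sin ε · sin λ_s = sin 19.90° × sin 123.4° = 0.28417, so δ = +16.509°.
cos H₀ = −tan(-34.7°) tan(+16.509°) = 0.2052, H₀ = 1.3641 rad.
Bracket: H₀ sin φ sin δ + cos φ cos δ sin H₀ = 1.3641×-0.56928×0.28417 + 0.82214×0.95878×0.97871 = -0.220674 + 0.771470 = 0.550796.
Q̄ = (S₀/π) × [bracket] = (1303/π) × 0.550796 = 228.4 W/m².

Q̄ ≈ 228 W/m²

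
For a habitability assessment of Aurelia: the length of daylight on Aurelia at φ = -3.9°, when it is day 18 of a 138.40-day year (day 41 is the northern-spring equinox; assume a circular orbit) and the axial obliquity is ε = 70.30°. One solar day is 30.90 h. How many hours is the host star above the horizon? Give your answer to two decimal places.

Solar longitude: λ_s = 360° × (18 − 41)/138.40 = -59.827°, i.e. -59.827° + 360° = 300.173°.
sin δ = sin 70.30° × sin 300.173° = -0.81391, so δ = -54.480°.
cos H₀ = −tan φ · tan δ = −tan(-3.9°) × tan(-54.480°) = -0.0955, so H₀ = 1.6664 rad = 95.48°.
Daylight = 2H₀/(2π) × 30.90 h = (1.6664/π) × 30.90 = 16.39 h.

16.39 h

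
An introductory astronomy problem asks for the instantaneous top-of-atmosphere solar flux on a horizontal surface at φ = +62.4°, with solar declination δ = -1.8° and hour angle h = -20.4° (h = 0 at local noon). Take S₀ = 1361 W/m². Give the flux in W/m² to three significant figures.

553 W/m²

cos θ_z = sin φ sin δ + cos φ cos δ cos h = -0.027836 + 0.434025 = 0.406189.
Flux = S₀ · cos θ_z = 1361 × 0.406189 = 552.8 W/m².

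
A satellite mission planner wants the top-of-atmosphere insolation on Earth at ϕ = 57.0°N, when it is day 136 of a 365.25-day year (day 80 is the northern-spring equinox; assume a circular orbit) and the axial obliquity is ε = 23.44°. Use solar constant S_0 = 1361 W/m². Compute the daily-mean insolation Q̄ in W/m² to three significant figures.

Q̄ ≈ 442 W/m²

Solar longitude: L_s = 360° × (136 − 80)/365.25 = 55.195°.
sin δ = sin 23.44° × sin 55.195° = 0.32662, so δ = +19.064°.
cos h₀ = −tan(+57.0°) tan(+19.064°) = -0.5321, h₀ = 2.1319 rad.
Bracket: h₀ sin ϕ sin δ + cos ϕ cos δ sin h₀ = 2.1319×0.83867×0.32662 + 0.54464×0.94515×0.84665 = 0.583984 + 0.435827 = 1.019811.
Q̄ = (S_0/π) × [bracket] = (1361/π) × 1.019811 = 441.8 W/m².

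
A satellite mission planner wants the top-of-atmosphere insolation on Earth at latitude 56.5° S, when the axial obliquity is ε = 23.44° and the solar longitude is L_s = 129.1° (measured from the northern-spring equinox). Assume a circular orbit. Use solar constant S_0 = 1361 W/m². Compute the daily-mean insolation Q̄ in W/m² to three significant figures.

Q̄ ≈ 80.2 W/m²

Solar declination: sin δ = sin ε · sin L_s = sin 23.44° × sin 129.1° = 0.30870, so δ = +17.981°.
cos h₀ = −tan(-56.5°) tan(+17.981°) = 0.4903, h₀ = 1.0583 rad.
Bracket: h₀ sin ϕ sin δ + cos ϕ cos δ sin h₀ = 1.0583×-0.83389×0.30870 + 0.55194×0.95116×0.87153 = -0.272430 + 0.457539 = 0.185109.
Q̄ = (S_0/π) × [bracket] = (1361/π) × 0.185109 = 80.19 W/m².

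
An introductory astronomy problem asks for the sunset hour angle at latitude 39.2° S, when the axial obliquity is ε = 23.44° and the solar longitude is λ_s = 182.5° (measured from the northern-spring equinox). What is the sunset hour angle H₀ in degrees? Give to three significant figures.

Solar declination: sin δ = sin ε · sin λ_s = sin 23.44° × sin 182.5° = -0.01735, so δ = -0.994°.
cos H₀ = −tan φ · tan δ = −tan(-39.2°) × tan(-0.994°) = -0.0142, so H₀ = 1.5850 rad = 90.81°.

H₀ = 90.8°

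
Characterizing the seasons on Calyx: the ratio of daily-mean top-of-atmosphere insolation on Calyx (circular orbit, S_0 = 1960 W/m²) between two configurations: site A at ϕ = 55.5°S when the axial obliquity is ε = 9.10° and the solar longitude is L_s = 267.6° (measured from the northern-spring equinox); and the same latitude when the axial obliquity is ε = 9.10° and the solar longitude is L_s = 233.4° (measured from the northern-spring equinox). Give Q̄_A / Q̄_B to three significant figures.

Q̄_A / Q̄_B ≈ 1.06

— Configuration A (ϕ=-55.5°):
Solar declination: sin δ = sin ε · sin L_s = sin 9.10° × sin 267.6° = -0.15802, so δ = -9.092°.
cos h₀ = −tan(-55.5°) tan(-9.092°) = -0.2328, h₀ = 1.8058 rad.
Bracket: h₀ sin ϕ sin δ + cos ϕ cos δ sin h₀ = 1.8058×-0.82413×-0.15802 + 0.56641×0.98744×0.97251 = 0.235168 + 0.543921 = 0.779089.
Q̄ = (S_0/π) × [bracket] = (1960/π) × 0.779089 = 486.06 W/m².
— Configuration B (ϕ=-55.5°):
Solar declination: sin δ = sin ε · sin L_s = sin 9.10° × sin 233.4° = -0.12697, so δ = -7.295°.
cos h₀ = −tan(-55.5°) tan(-7.295°) = -0.1863, h₀ = 1.7581 rad.
Bracket: h₀ sin ϕ sin δ + cos ϕ cos δ sin h₀ = 1.7581×-0.82413×-0.12697 + 0.56641×0.99191×0.98250 = 0.183967 + 0.551996 = 0.735963.
Q̄ = (S_0/π) × [bracket] = (1960/π) × 0.735963 = 459.16 W/m².
Ratio Q̄_A / Q̄_B = 486.06 / 459.16 = 1.059.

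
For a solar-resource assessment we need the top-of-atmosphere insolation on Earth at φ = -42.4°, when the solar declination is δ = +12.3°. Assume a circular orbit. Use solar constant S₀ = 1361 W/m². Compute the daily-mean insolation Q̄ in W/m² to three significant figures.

Q̄ ≈ 221 W/m²

cos H₀ = −tan(-42.4°) tan(+12.300°) = 0.1991, H₀ = 1.3704 rad.
Bracket: H₀ sin φ sin δ + cos φ cos δ sin H₀ = 1.3704×-0.67430×0.21303 + 0.73846×0.97705×0.97998 = -0.196853 + 0.707068 = 0.510215.
Q̄ = (S₀/π) × [bracket] = (1361/π) × 0.510215 = 221.0 W/m².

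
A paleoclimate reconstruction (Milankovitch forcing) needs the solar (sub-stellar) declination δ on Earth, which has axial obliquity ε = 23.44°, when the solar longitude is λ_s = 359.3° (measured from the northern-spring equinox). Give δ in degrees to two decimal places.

δ = -0.28°

sin δ = sin ε · sin λ_s = sin 23.44° × sin 359.3° = -0.004860.
δ = arcsin(-0.004860) = -0.28°.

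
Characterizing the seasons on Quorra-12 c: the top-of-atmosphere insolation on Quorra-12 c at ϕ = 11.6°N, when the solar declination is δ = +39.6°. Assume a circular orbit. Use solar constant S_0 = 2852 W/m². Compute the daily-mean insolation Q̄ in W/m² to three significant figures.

Q̄ ≈ 878 W/m²

cos h₀ = −tan(+11.6°) tan(+39.600°) = -0.1698, h₀ = 1.7414 rad.
Bracket: h₀ sin ϕ sin δ + cos ϕ cos δ sin h₀ = 1.7414×0.20108×0.63742 + 0.97958×0.77051×0.98548 = 0.223199 + 0.743817 = 0.967016.
Q̄ = (S_0/π) × [bracket] = (2852/π) × 0.967016 = 877.9 W/m².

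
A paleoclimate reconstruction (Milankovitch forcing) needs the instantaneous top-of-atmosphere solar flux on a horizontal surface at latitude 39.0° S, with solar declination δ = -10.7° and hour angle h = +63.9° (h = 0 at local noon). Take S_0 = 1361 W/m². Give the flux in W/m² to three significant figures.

616 W/m²

cos θ_z = sin ϕ sin δ + cos ϕ cos δ cos h = 0.116844 + 0.335952 = 0.452796.
Flux = S_0 · cos θ_z = 1361 × 0.452796 = 616.3 W/m².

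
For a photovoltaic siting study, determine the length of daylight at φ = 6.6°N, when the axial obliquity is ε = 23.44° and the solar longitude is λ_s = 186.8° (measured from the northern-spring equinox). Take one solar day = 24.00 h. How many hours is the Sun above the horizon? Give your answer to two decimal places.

Solar declination: sin δ = sin ε · sin λ_s = sin 23.44° × sin 186.8° = -0.04710, so δ = -2.700°.
cos H₀ = −tan φ · tan δ = −tan(+6.6°) × tan(-2.700°) = 0.0055, so H₀ = 1.5653 rad = 89.69°.
Daylight = 2H₀/(2π) × 24.00 h = (1.5653/π) × 24.00 = 11.96 h.

11.96 h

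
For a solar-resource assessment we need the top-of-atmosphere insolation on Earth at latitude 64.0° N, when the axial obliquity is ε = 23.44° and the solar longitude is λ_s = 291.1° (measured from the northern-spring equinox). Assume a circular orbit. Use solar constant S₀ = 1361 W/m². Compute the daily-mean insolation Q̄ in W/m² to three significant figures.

Solar declination: sin δ = sin ε · sin λ_s = sin 23.44° × sin 291.1° = -0.37112, so δ = -21.785°.
cos H₀ = −tan(+64.0°) tan(-21.785°) = 0.8194, H₀ = 0.6104 rad.
Bracket: H₀ sin φ sin δ + cos φ cos δ sin H₀ = 0.6104×0.89879×-0.37112 + 0.43837×0.92859×0.57319 = -0.203604 + 0.233326 = 0.029722.
Q̄ = (S₀/π) × [bracket] = (1361/π) × 0.029722 = 12.88 W/m².

Q̄ ≈ 12.9 W/m²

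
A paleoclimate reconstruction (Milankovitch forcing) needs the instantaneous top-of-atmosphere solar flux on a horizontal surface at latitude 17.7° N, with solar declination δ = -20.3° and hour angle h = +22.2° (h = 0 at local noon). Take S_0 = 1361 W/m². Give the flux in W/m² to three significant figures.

982 W/m²

cos θ_z = sin ϕ sin δ + cos ϕ cos δ cos h = -0.105480 + 0.827257 = 0.721777.
Flux = S_0 · cos θ_z = 1361 × 0.721777 = 982.3 W/m².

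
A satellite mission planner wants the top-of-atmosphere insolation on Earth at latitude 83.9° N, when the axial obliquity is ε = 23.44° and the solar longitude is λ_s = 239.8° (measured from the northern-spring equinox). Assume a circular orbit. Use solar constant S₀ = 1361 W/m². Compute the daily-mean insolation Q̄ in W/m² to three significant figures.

Q̄ ≈ 0.00 W/m²

Solar declination: sin δ = sin ε · sin λ_s = sin 23.44° × sin 239.8° = -0.34380, so δ = -20.108°.
cos H₀ = −tan(+83.9°) tan(-20.108°) = 3.4258 ≥ 1 ⇒ polar night, H₀ = 0 and Q̄ = 0.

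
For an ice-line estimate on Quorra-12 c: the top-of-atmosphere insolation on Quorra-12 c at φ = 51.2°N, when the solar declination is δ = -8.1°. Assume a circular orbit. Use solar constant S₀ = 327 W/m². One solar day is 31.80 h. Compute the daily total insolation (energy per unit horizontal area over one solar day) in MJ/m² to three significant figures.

5.45 MJ/m²

cos H₀ = −tan(+51.2°) tan(-8.100°) = 0.1770, H₀ = 1.3928 rad.
Bracket: H₀ sin φ sin δ + cos φ cos δ sin H₀ = 1.3928×0.77934×-0.14090 + 0.62660×0.99002×0.98421 = -0.152942 + 0.610551 = 0.457609.
Q̄ = (S₀/π) × [bracket] = (327/π) × 0.457609 = 47.631 W/m².
Daily total = Q̄ × 31.80 h × 3600 s/h = 47.631 × 31.80 × 3600 / 10⁶ = 5.453 MJ/m².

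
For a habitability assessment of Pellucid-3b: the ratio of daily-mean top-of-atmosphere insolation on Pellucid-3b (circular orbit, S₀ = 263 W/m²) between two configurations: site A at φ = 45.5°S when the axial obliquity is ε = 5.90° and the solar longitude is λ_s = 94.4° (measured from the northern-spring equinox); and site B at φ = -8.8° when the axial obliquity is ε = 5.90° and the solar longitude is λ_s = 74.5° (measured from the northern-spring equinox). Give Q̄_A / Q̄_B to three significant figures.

Q̄_A / Q̄_B ≈ 0.611

— Configuration A (φ=-45.5°):
Solar declination: sin δ = sin ε · sin λ_s = sin 5.90° × sin 94.4° = 0.10249, so δ = +5.883°.
cos H₀ = −tan(-45.5°) tan(+5.883°) = 0.1048, H₀ = 1.4658 rad.
Bracket: H₀ sin φ sin δ + cos φ cos δ sin H₀ = 1.4658×-0.71325×0.10249 + 0.70091×0.99473×0.99449 = -0.107151 + 0.693375 = 0.586224.
Q̄ = (S₀/π) × [bracket] = (263/π) × 0.586224 = 49.076 W/m².
— Configuration B (φ=-8.8°):
Solar declination: sin δ = sin ε · sin λ_s = sin 5.90° × sin 74.5° = 0.09905, so δ = +5.685°.
cos H₀ = −tan(-8.8°) tan(+5.685°) = 0.0154, H₀ = 1.5554 rad.
Bracket: H₀ sin φ sin δ + cos φ cos δ sin H₀ = 1.5554×-0.15299×0.09905 + 0.98823×0.99508×0.99988 = -0.023570 + 0.983250 = 0.959680.
Q̄ = (S₀/π) × [bracket] = (263/π) × 0.959680 = 80.340 W/m².
Ratio Q̄_A / Q̄_B = 49.076 / 80.340 = 0.6109.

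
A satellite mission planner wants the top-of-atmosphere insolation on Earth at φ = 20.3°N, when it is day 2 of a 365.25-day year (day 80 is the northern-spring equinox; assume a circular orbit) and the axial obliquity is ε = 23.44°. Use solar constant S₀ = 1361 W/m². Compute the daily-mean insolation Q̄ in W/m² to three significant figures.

Q̄ ≈ 288 W/m²

Solar longitude: λ_s = 360° × (2 − 80)/365.25 = -76.879°, i.e. -76.879° + 360° = 283.121°.
sin δ = sin 23.44° × sin 283.121° = -0.38740, so δ = -22.793°.
cos H₀ = −tan(+20.3°) tan(-22.793°) = 0.1554, H₀ = 1.4147 rad.
Bracket: H₀ sin φ sin δ + cos φ cos δ sin H₀ = 1.4147×0.34694×-0.38740 + 0.93789×0.92191×0.98784 = -0.190142 + 0.854136 = 0.663994.
Q̄ = (S₀/π) × [bracket] = (1361/π) × 0.663994 = 287.7 W/m².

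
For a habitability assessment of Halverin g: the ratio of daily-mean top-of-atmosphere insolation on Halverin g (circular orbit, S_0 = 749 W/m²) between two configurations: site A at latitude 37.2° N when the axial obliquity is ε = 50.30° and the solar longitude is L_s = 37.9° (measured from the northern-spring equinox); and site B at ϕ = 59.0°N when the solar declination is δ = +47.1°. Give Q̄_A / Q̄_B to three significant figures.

Q̄_A / Q̄_B ≈ 0.613

— Configuration A (ϕ=+37.2°):
Solar declination: sin δ = sin ε · sin L_s = sin 50.30° × sin 37.9° = 0.47263, so δ = +28.205°.
cos h₀ = −tan(+37.2°) tan(+28.205°) = -0.4071, h₀ = 1.9901 rad.
Bracket: h₀ sin ϕ sin δ + cos ϕ cos δ sin h₀ = 1.9901×0.60460×0.47263 + 0.79653×0.88126×0.91339 = 0.568675 + 0.641154 = 1.209829.
Q̄ = (S_0/π) × [bracket] = (749/π) × 1.209829 = 288.44 W/m².
— Configuration B (ϕ=+59.0°):
cos h₀ = −tan(+59.0°) tan(+47.100°) = -1.7910 ≤ −1 ⇒ polar day, h₀ = π.
Bracket: h₀ sin ϕ sin δ + cos ϕ cos δ sin h₀ = 3.1416×0.85717×0.73254 + 0.51504×0.68072×0.00000 = 1.972646 + 0.000000 = 1.972646.
Q̄ = (S_0/π) × [bracket] = (749/π) × 1.972646 = 470.31 W/m².
Ratio Q̄_A / Q̄_B = 288.44 / 470.31 = 0.6133.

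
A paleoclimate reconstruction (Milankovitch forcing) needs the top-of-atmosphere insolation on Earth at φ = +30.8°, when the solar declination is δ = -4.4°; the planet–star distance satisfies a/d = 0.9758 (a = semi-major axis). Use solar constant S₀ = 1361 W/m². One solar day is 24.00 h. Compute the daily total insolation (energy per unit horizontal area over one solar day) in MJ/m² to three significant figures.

cos H₀ = −tan(+30.8°) tan(-4.400°) = 0.0459, H₀ = 1.5249 rad.
Bracket: H₀ sin φ sin δ + cos φ cos δ sin H₀ = 1.5249×0.51204×-0.07672 + 0.85896×0.99705×0.99895 = -0.059904 + 0.855527 = 0.795623.
Inverse-square distance factor (a/d)² = 0.9758² = 0.952186.
Q̄ = (S₀/π) × 0.952186 × [bracket] = (1361/π) × 0.952186 × 0.795623 = 328.20 W/m².
Daily total = Q̄ × 24.00 h × 3600 s/h = 328.20 × 24.00 × 3600 / 10⁶ = 28.36 MJ/m².

28.4 MJ/m²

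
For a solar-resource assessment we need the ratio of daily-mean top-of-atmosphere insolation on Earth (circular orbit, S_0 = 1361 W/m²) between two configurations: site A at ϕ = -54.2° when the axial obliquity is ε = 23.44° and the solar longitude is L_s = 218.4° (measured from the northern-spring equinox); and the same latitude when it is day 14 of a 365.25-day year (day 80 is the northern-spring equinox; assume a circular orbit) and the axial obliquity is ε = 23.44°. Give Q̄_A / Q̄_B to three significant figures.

Q̄_A / Q̄_B ≈ 0.845

— Configuration A (ϕ=-54.2°):
Solar declination: sin δ = sin ε · sin L_s = sin 23.44° × sin 218.4° = -0.24709, so δ = -14.305°.
cos h₀ = −tan(-54.2°) tan(-14.305°) = -0.3536, h₀ = 1.9322 rad.
Bracket: h₀ sin ϕ sin δ + cos ϕ cos δ sin h₀ = 1.9322×-0.81106×-0.24709 + 0.58496×0.96899×0.93541 = 0.387222 + 0.530209 = 0.917431.
Q̄ = (S_0/π) × [bracket] = (1361/π) × 0.917431 = 397.45 W/m².
— Configuration B (ϕ=-54.2°):
Solar longitude: L_s = 360° × (14 − 80)/365.25 = -65.051°, i.e. -65.051° + 360° = 294.949°.
sin δ = sin 23.44° × sin 294.949° = -0.36067, so δ = -21.141°.
cos h₀ = −tan(-54.2°) tan(-21.141°) = -0.5362, h₀ = 2.1367 rad.
Bracket: h₀ sin ϕ sin δ + cos ϕ cos δ sin h₀ = 2.1367×-0.81106×-0.36067 + 0.58496×0.93269×0.84411 = 0.625038 + 0.460535 = 1.085573.
Q̄ = (S_0/π) × [bracket] = (1361/π) × 1.085573 = 470.29 W/m².
Ratio Q̄_A / Q̄_B = 397.45 / 470.29 = 0.8451.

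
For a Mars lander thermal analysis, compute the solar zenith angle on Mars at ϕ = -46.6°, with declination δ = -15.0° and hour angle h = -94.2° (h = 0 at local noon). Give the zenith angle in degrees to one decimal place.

θ_z = 82.0°

cos θ_z = sin ϕ sin δ + cos ϕ cos δ cos h = 0.188051 + -0.048606 = 0.139445.
θ_z = arccos(0.139445) = 82.0°.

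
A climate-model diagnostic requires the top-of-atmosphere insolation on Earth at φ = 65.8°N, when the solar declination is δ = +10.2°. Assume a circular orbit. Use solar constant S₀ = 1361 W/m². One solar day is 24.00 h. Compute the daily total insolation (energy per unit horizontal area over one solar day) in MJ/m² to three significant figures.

cos H₀ = −tan(+65.8°) tan(+10.200°) = -0.4004, H₀ = 1.9827 rad.
Bracket: H₀ sin φ sin δ + cos φ cos δ sin H₀ = 1.9827×0.91212×0.17708 + 0.40992×0.98420×0.91636 = 0.320242 + 0.369699 = 0.689941.
Q̄ = (S₀/π) × [bracket] = (1361/π) × 0.689941 = 298.90 W/m².
Daily total = Q̄ × 24.00 h × 3600 s/h = 298.90 × 24.00 × 3600 / 10⁶ = 25.82 MJ/m².

25.8 MJ/m²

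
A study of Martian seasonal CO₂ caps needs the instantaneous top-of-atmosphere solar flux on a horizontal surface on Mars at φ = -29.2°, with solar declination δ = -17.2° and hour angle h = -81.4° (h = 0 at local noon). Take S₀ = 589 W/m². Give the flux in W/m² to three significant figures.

158 W/m²

cos θ_z = sin φ sin δ + cos φ cos δ cos h = 0.144264 + 0.124695 = 0.268959.
Flux = S₀ · cos θ_z = 589 × 0.268959 = 158.4 W/m².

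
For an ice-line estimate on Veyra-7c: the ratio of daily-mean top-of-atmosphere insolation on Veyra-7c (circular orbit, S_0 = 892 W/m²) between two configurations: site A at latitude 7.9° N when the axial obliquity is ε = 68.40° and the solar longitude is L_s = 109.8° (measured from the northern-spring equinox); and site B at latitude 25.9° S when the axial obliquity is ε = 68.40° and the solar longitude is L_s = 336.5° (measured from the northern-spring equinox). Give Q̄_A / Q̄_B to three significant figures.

— Configuration A (ϕ=+7.9°):
Solar declination: sin δ = sin ε · sin L_s = sin 68.40° × sin 109.8° = 0.87481, so δ = +61.022°.
cos h₀ = −tan(+7.9°) tan(+61.022°) = -0.2506, h₀ = 1.8241 rad.
Bracket: h₀ sin ϕ sin δ + cos ϕ cos δ sin h₀ = 1.8241×0.13744×0.87481 + 0.99051×0.48447×0.96810 = 0.219319 + 0.464564 = 0.683883.
Q̄ = (S_0/π) × [bracket] = (892/π) × 0.683883 = 194.18 W/m².
— Configuration B (ϕ=-25.9°):
Solar declination: sin δ = sin ε · sin L_s = sin 68.40° × sin 336.5° = -0.37075, so δ = -21.762°.
cos h₀ = −tan(-25.9°) tan(-21.762°) = -0.1938, h₀ = 1.7659 rad.
Bracket: h₀ sin ϕ sin δ + cos ϕ cos δ sin h₀ = 1.7659×-0.43680×-0.37075 + 0.89956×0.92873×0.98103 = 0.285976 + 0.819600 = 1.105576.
Q̄ = (S_0/π) × [bracket] = (892/π) × 1.105576 = 313.91 W/m².
Ratio Q̄_A / Q̄_B = 194.18 / 313.91 = 0.6186.

Q̄_A / Q̄_B ≈ 0.619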